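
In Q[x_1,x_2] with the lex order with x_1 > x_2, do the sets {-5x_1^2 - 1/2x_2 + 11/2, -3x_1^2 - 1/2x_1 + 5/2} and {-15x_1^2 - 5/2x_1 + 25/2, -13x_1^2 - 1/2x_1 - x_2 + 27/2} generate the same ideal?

Since reduced Gröbner bases are canonical representatives of ideals under a given ordering, it suffices to compute and compare them.
Buchberger on the first generating set:
f_1 = -5x_1^2 - 1/2x_2 + 11/2, LT = x_1^2.
f_2 = -3x_1^2 - 1/2x_1 + 5/2, LT = x_1^2.

S(f_1,f_2): lcm = x_1^2. S = -1/6x_1 + 1/10x_2 - 4/15.
  reduce S modulo (f_1, f_2):
  remainder -1/6x_1 + 1/10x_2 - 4/15 ≠ 0; add g_3 = -1/6x_1 + 1/10x_2 - 4/15 to the basis.

S(f_1,g_3): lcm = x_1^2. S = 3/5x_1x_2 - 8/5x_1 + 1/10x_2 - 11/10.
  reduce S modulo (f_1, f_2, g_3):
  remainder 9/25x_2^2 - 91/50x_2 + 73/50 ≠ 0; add g_4 = 9/25x_2^2 - 91/50x_2 + 73/50 to the basis.

The other S-polynomials (S(f_2,g_3), S(f_1,g_4), S(f_2,g_4), S(g_3,g_4)) all reduce to 0 modulo the current basis, so we have a Gröbner basis.
Inter-reduce: drop elements whose leading term is divisible by another's, tail-reduce, and make monic.
Reduced Gröbner basis: {x_1 - 3/5x_2 + 8/5, x_2^2 - 91/18x_2 + 73/18}.

Buchberger on the second generating set:
h_1 = -15x_1^2 - 5/2x_1 + 25/2, LT = x_1^2.
h_2 = -13x_1^2 - 1/2x_1 - x_2 + 27/2, LT = x_1^2.

S(h_1,h_2): lcm = x_1^2. S = 5/39x_1 - 1/13x_2 + 8/39.
  reduce S modulo (h_1, h_2):
  remainder 5/39x_1 - 1/13x_2 + 8/39 ≠ 0; add k_3 = 5/39x_1 - 1/13x_2 + 8/39 to the basis.

S(h_1,k_3): lcm = x_1^2. S = 3/5x_1x_2 - 43/30x_1 - 5/6.
  reduce S modulo (h_1, h_2, k_3):
  remainder 9/25x_2^2 - 91/50x_2 + 73/50 ≠ 0; add k_4 = 9/25x_2^2 - 91/50x_2 + 73/50 to the basis.

The other S-polynomials (S(h_2,k_3), S(h_1,k_4), S(h_2,k_4), S(k_3,k_4)) all reduce to 0 modulo the current basis, so we have a Gröbner basis.
Inter-reduce: drop elements whose leading term is divisible by another's, tail-reduce, and make monic.
Reduced Gröbner basis: {x_1 - 3/5x_2 + 8/5, x_2^2 - 91/18x_2 + 73/18}.

These coincide, so the ideals are equal.

Yes, the ideals are equal.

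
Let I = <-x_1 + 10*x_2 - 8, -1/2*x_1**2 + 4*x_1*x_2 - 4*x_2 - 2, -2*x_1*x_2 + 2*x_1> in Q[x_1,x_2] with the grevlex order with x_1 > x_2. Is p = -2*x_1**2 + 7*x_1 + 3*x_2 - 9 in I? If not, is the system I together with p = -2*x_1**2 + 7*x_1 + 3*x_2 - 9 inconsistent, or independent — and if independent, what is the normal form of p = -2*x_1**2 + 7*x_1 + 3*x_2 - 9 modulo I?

-2*x_1**2 + 7*x_1 + 3*x_2 - 9 lies in I (it reduces to 0).

First compute the reduced Gröbner basis of I by Buchberger's algorithm.
f_1 = -x_1 + 10*x_2 - 8, LT = x_1.
f_2 = -1/2*x_1**2 + 4*x_1*x_2 - 4*x_2 - 2, LT = x_1**2.
f_3 = -2*x_1*x_2 + 2*x_1, LT = x_1*x_2.

S(f_1,f_2): lcm = x_1**2. S = -2*x_1*x_2 + 8*x_1 - 8*x_2 - 4.
  leading term x_1*x_2: subtract (2*x_2)·f_1 from -2*x_1*x_2 + 8*x_1 - 8*x_2 - 4 → -20*x_2**2 + 8*x_1 + 8*x_2 - 4
  leading term x_2**2: no divisor's leading term divides it; move -20*x_2**2 to the remainder.
  leading term x_1: subtract (-8)·f_1 from 8*x_1 + 8*x_2 - 4 → 88*x_2 - 68
  leading term x_2: no divisor's leading term divides it; move 88*x_2 to the remainder.
  leading term 1: no divisor's leading term divides it; move -68 to the remainder.
  remainder -20*x_2**2 + 88*x_2 - 68 ≠ 0; add h_4 = -20*x_2**2 + 88*x_2 - 68 to the basis.

S(f_1,f_3): lcm = x_1*x_2. S = -10*x_2**2 + x_1 + 8*x_2.
  leading term x_2**2: subtract (1/2)·h_4 from -10*x_2**2 + x_1 + 8*x_2 → x_1 - 36*x_2 + 34
  leading term x_1: subtract (-1)·f_1 from x_1 - 36*x_2 + 34 → -26*x_2 + 26
  leading term x_2: no divisor's leading term divides it; move -26*x_2 to the remainder.
  leading term 1: no divisor's leading term divides it; move 26 to the remainder.
  remainder -26*x_2 + 26 ≠ 0; add h_5 = -26*x_2 + 26 to the basis.

The other S-polynomials (S(f_2,f_3), S(f_1,h_4), S(f_2,h_4), S(f_3,h_4), S(f_1,h_5), S(f_2,h_5), S(f_3,h_5), S(h_4,h_5)) all reduce to 0 modulo the current basis, so we have a Gröbner basis.
Inter-reduce: drop elements whose leading term is divisible by another's, tail-reduce, and make monic.
Reduced Gröbner basis: {x_1 - 2, x_2 - 1}.
Label its elements g_1 = x_1 - 2, g_2 = x_2 - 1.

Reduce p = -2*x_1**2 + 7*x_1 + 3*x_2 - 9 modulo G:
  leading term x_1**2: subtract (-2*x_1)·g_1 from -2*x_1**2 + 7*x_1 + 3*x_2 - 9 → 3*x_1 + 3*x_2 - 9
  leading term x_1: subtract (3)·g_1 from 3*x_1 + 3*x_2 - 9 → 3*x_2 - 3
  leading term x_2: subtract (3)·g_2 from 3*x_2 - 3 → 0
  normal form = 0.
Since the normal form is 0, p ∈ I.

Ideal membership is decidable via reduction modulo a Gröbner basis.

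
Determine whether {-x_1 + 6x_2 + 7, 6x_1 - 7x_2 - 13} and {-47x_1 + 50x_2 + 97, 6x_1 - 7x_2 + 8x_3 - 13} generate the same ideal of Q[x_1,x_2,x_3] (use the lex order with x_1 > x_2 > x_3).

No, the ideals differ.

For a fixed monomial order, each ideal has a unique reduced Gröbner basis; comparing bases decides equality.
Buchberger on the first generating set:
f_1 = -x_1 + 6x_2 + 7, LT = x_1.
f_2 = 6x_1 - 7x_2 - 13, LT = x_1.

S(f_1,f_2): lcm = x_1. S = -29/6x_2 - 29/6.
  reduce S modulo (f_1, f_2):
  remainder -29/6x_2 - 29/6 ≠ 0; add g_3 = -29/6x_2 - 29/6 to the basis.

The other S-polynomials (S(f_1,g_3), S(f_2,g_3)) all reduce to 0 modulo the current basis, so we have a Gröbner basis.
Inter-reduce: drop elements whose leading term is divisible by another's, tail-reduce, and make monic.
Reduced Gröbner basis: {x_1 - 1, x_2 + 1}.

Buchberger on the second generating set:
h_1 = -47x_1 + 50x_2 + 97, LT = x_1.
h_2 = 6x_1 - 7x_2 + 8x_3 - 13, LT = x_1.

S(h_1,h_2): lcm = x_1. S = 29/282x_2 - 4/3x_3 + 29/282.
  reduce S modulo (h_1, h_2):
  remainder 29/282x_2 - 4/3x_3 + 29/282 ≠ 0; add k_3 = 29/282x_2 - 4/3x_3 + 29/282 to the basis.

The other S-polynomials (S(h_1,k_3), S(h_2,k_3)) all reduce to 0 modulo the current basis, so we have a Gröbner basis.
Inter-reduce: drop elements whose leading term is divisible by another's, tail-reduce, and make monic.
Reduced Gröbner basis: {x_1 - 400/29x_3 - 1, x_2 - 376/29x_3 + 1}.

These differ, so the ideals are not equal.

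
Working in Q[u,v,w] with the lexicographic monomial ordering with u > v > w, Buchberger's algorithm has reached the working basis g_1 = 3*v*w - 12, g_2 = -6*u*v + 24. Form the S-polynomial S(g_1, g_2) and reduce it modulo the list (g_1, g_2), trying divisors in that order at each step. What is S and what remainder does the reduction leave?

lcm(LM(g_1), LM(g_2)) = u*v*w.
S = (lcm/LT(g_1))·g_1 − (lcm/LT(g_2))·g_2 = -4*u + 4*w.
Reduce S modulo (g_1, g_2) in that order:
  leading term u: no divisor's leading term divides it; move -4*u to the remainder.
  leading term w: no divisor's leading term divides it; move 4*w to the remainder.
The remainder -4*u + 4*w is nonzero, so it would be added as the next basis element.

S(g_1, g_2) = -4*u + 4*w; remainder on division = -4*u + 4*w.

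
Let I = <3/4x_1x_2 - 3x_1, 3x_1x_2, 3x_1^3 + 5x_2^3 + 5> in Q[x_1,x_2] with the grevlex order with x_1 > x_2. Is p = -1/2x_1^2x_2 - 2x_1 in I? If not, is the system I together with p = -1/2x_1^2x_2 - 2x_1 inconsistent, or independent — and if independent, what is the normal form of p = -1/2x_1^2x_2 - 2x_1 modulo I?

-1/2x_1^2x_2 - 2x_1 lies in I (it reduces to 0).

First compute the reduced Gröbner basis of I by Buchberger's algorithm.
f_1 = 3/4x_1x_2 - 3x_1, LT = x_1x_2.
f_2 = 3x_1x_2, LT = x_1x_2.
f_3 = 3x_1^3 + 5x_2^3 + 5, LT = x_1^3.

S(f_1,f_2): lcm = x_1x_2. S = -4x_1.
  reduce S modulo (f_1, f_2, f_3):
  remainder -4x_1 ≠ 0; add h_4 = -4x_1 to the basis.

S(f_1,f_3): lcm = x_1^3x_2. S = -5/3x_2^4 - 4x_1^3 - 5/3x_2.
  reduce S modulo (f_1, f_2, f_3, h_4):
  remainder -5/3x_2^4 + 20/3x_2^3 - 5/3x_2 + 20/3 ≠ 0; add h_5 = -5/3x_2^4 + 20/3x_2^3 - 5/3x_2 + 20/3 to the basis.

S(f_2,f_3): lcm = x_1^3x_2. S = -5/3x_2^4 - 5/3x_2.
  reduce S modulo (f_1, f_2, f_3, h_4, h_5):
  remainder -20/3x_2^3 - 20/3 ≠ 0; add h_6 = -20/3x_2^3 - 20/3 to the basis.

The other S-polynomials (S(f_1,h_4), S(f_2,h_4), S(f_3,h_4), S(f_1,h_5), S(f_2,h_5), S(f_3,h_5), S(h_4,h_5), S(f_1,h_6), S(f_2,h_6), S(f_3,h_6), S(h_4,h_6), S(h_5,h_6)) all reduce to 0 modulo the current basis, so we have a Gröbner basis.
Inter-reduce: drop elements whose leading term is divisible by another's, tail-reduce, and make monic.
Reduced Gröbner basis: {x_2^3 + 1, x_1}.
Label its elements g_1 = x_2^3 + 1, g_2 = x_1.

Reduce p = -1/2x_1^2x_2 - 2x_1 modulo G:
  leading term x_1^2x_2: subtract (-1/2x_1x_2)·g_2 from -1/2x_1^2x_2 - 2x_1 → -2x_1
  leading term x_1: subtract (-2)·g_2 from -2x_1 → 0
  normal form = 0.
Since the normal form is 0, p ∈ I.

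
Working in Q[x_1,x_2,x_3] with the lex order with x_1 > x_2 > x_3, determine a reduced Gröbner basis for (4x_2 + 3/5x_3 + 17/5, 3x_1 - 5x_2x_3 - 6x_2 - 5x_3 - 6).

f_1 = 4x_2 + 3/5x_3 + 17/5, LT = x_2.
f_2 = 3x_1 - 5x_2x_3 - 6x_2 - 5x_3 - 6, LT = x_1.

The S-polynomials (S(f_1,f_2)) all reduce to 0 modulo the current basis, so we have a Gröbner basis.

G = {x_1 + 1/4x_3^2 + 1/20x_3 - 3/10, x_2 + 3/20x_3 + 17/20}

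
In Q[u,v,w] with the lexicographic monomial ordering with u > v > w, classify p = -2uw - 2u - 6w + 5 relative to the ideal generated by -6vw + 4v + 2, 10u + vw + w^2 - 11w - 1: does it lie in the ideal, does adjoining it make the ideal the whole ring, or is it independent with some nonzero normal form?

First compute the reduced Gröbner basis of I by Buchberger's algorithm.
f_1 = -6vw + 4v + 2, LT = vw.
f_2 = 10u + vw + w^2 - 11w - 1, LT = u.

S(f_1,f_2): leading monomials are coprime, so the S-polynomial reduces to 0 (Buchberger's first criterion).
Every S-polynomial of the final basis reduces to 0, so we have a Gröbner basis.
Inter-reduce: drop elements whose leading term is divisible by another's, tail-reduce, and make monic.
Reduced Gröbner basis: {u + 1/15v + 1/10w^2 - 11/10w - 1/15, vw - 2/3v - 1/3}.
Label its elements g_1 = u + 1/15v + 1/10w^2 - 11/10w - 1/15, g_2 = vw - 2/3v - 1/3.

Reduce p = -2uw - 2u - 6w + 5 modulo G:
  leading term uw: subtract (-2w)·g_1 from -2uw - 2u - 6w + 5 → -2u + 2/15vw + 1/5w^3 - 11/5w^2 - 92/15w + 5
  leading term u: subtract (-2)·g_1 from -2u + 2/15vw + 1/5w^3 - 11/5w^2 - 92/15w + 5 → 2/15vw + 2/15v + 1/5w^3 - 2w^2 - 25/3w + 73/15
  leading term vw: subtract (2/15)·g_2 from 2/15vw + 2/15v + 1/5w^3 - 2w^2 - 25/3w + 73/15 → 2/9v + 1/5w^3 - 2w^2 - 25/3w + 221/45
  leading term v: no divisor's leading term divides it; move 2/9v to the remainder.
  leading term w^3: no divisor's leading term divides it; move 1/5w^3 to the remainder.
  leading term w^2: no divisor's leading term divides it; move -2w^2 to the remainder.
  leading term w: no divisor's leading term divides it; move -25/3w to the remainder.
  leading term 1: no divisor's leading term divides it; move 221/45 to the remainder.
  normal form = 2/9v + 1/5w^3 - 2w^2 - 25/3w + 221/45.
The normal form is nonzero, so p ∉ I. Since p minus its normal form lies in I, I + (p) = I + (r) where r = 2/9v + 1/5w^3 - 2w^2 - 25/3w + 221/45; decide whether this ideal is the whole ring.
Run Buchberger on G together with r (pairs among the g_i already reduce to 0 since G is a Gröbner basis):
g_1 = u + 1/15v + 1/10w^2 - 11/10w - 1/15, LT = u.
g_2 = vw - 2/3v - 1/3, LT = vw.
r = 2/9v + 1/5w^3 - 2w^2 - 25/3w + 221/45, LT = v.

S(g_1,g_2): leading monomials are coprime, so the S-polynomial reduces to 0 (Buchberger's first criterion).
S(g_1,r): leading monomials are coprime, so the S-polynomial reduces to 0 (Buchberger's first criterion).
S(g_2,r): lcm = vw. S = -2/3v - 9/10w^4 + 9w^3 + 75/2w^2 - 221/10w - 1/3.
  leading term v: subtract (-3)·r from -2/3v - 9/10w^4 + 9w^3 + 75/2w^2 - 221/10w - 1/3 → -9/10w^4 + 48/5w^3 + 63/2w^2 - 471/10w + 72/5
  leading term w^4: no divisor's leading term divides it; move -9/10w^4 to the remainder.
  leading term w^3: no divisor's leading term divides it; move 48/5w^3 to the remainder.
  leading term w^2: no divisor's leading term divides it; move 63/2w^2 to the remainder.
  leading term w: no divisor's leading term divides it; move -471/10w to the remainder.
  leading term 1: no divisor's leading term divides it; move 72/5 to the remainder.
  remainder -9/10w^4 + 48/5w^3 + 63/2w^2 - 471/10w + 72/5 ≠ 0; add m_4 = -9/10w^4 + 48/5w^3 + 63/2w^2 - 471/10w + 72/5 to the basis.

S(g_1,m_4): leading monomials are coprime, so the S-polynomial reduces to 0 (Buchberger's first criterion).
S(g_2,m_4): lcm = vw^4. S = 10vw^3 + 35vw^2 - 157/3vw + 16v - 1/3w^3.
  leading term vw^3: subtract (10w^2)·g_2 from 10vw^3 + 35vw^2 - 157/3vw + 16v - 1/3w^3 → 125/3vw^2 - 157/3vw + 16v - 1/3w^3 + 10/3w^2
  leading term vw^2: subtract (125/3w)·g_2 from 125/3vw^2 - 157/3vw + 16v - 1/3w^3 + 10/3w^2 → -221/9vw + 16v - 1/3w^3 + 10/3w^2 + 125/9w
  leading term vw: subtract (-221/9)·g_2 from -221/9vw + 16v - 1/3w^3 + 10/3w^2 + 125/9w → -10/27v - 1/3w^3 + 10/3w^2 + 125/9w - 221/27
  leading term v: subtract (-5/3)·r from -10/27v - 1/3w^3 + 10/3w^2 + 125/9w - 221/27 → 0
  remainder 0.

S(r,m_4): leading monomials are coprime, so the S-polynomial reduces to 0 (Buchberger's first criterion).
Every S-polynomial of the final basis reduces to 0, so we have a Gröbner basis.
Inter-reduce: drop elements whose leading term is divisible by another's, tail-reduce, and make monic.
Reduced Gröbner basis: {u - 3/50w^3 + 7/10w^2 + 7/5w - 77/50, v + 9/10w^3 - 9w^2 - 75/2w + 221/10, w^4 - 32/3w^3 - 35w^2 + 157/3w - 16}.
The reduced Gröbner basis of I + (p) is {u - 3/50w^3 + 7/10w^2 + 7/5w - 77/50, v + 9/10w^3 - 9w^2 - 75/2w + 221/10, w^4 - 32/3w^3 - 35w^2 + 157/3w - 16} ≠ {1}, a proper ideal, so the enlarged system stays consistent: p is independent of I, with normal form 2/9v + 1/5w^3 - 2w^2 - 25/3w + 221/45.

-2uw - 2u - 6w + 5 is independent of I; its normal form modulo I is 2/9v + 1/5w^3 - 2w^2 - 25/3w + 221/45.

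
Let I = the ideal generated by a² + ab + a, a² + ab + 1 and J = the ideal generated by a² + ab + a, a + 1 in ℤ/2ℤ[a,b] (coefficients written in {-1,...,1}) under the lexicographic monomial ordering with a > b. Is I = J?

Since reduced Gröbner bases are canonical representatives of ideals under a given ordering, it suffices to compute and compare them.
Buchberger on the first generating set:
f_1 = a² + ab + a, LT = a².
f_2 = a² + ab + 1, LT = a².

S(f_1,f_2): lcm = a². S = a + 1.
  leading term a: no divisor's leading term divides it; move a to the remainder.
  leading term 1: no divisor's leading term divides it; move 1 to the remainder.
  remainder a + 1 ≠ 0; add g_3 = a + 1 to the basis.

S(f_1,g_3): lcm = a². S = ab.
  leading term ab: subtract (b)·g_3 from ab → b
  leading term b: no divisor's leading term divides it; move b to the remainder.
  remainder b ≠ 0; add g_4 = b to the basis.

The other S-polynomials (S(f_2,g_3), S(f_1,g_4), S(f_2,g_4), S(g_3,g_4)) all reduce to 0 modulo the current basis, so we have a Gröbner basis.
Inter-reduce: drop elements whose leading term is divisible by another's, tail-reduce, and make monic.
Reduced Gröbner basis: {a + 1, b}.

Buchberger on the second generating set:
h_1 = a² + ab + a, LT = a².
h_2 = a + 1, LT = a.

S(h_1,h_2): lcm = a². S = ab.
  leading term ab: subtract (b)·h_2 from ab → b
  leading term b: no divisor's leading term divides it; move b to the remainder.
  remainder b ≠ 0; add k_3 = b to the basis.

The other S-polynomials (S(h_1,k_3), S(h_2,k_3)) all reduce to 0 modulo the current basis, so we have a Gröbner basis.
Inter-reduce: drop elements whose leading term is divisible by another's, tail-reduce, and make monic.
Reduced Gröbner basis: {a + 1, b}.

These coincide, so the ideals are equal.

Yes, the ideals are equal.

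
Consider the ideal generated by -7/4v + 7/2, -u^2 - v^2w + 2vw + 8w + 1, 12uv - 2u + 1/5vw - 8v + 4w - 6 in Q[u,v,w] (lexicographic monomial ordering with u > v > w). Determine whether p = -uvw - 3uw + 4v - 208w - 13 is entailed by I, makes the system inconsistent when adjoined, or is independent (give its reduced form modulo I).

First compute the reduced Gröbner basis of I by Buchberger's algorithm.
f_1 = -7/4v + 7/2, LT = v.
f_2 = -u^2 - v^2w + 2vw + 8w + 1, LT = u^2.
f_3 = 12uv - 2u + 1/5vw - 8v + 4w - 6, LT = uv.

S(f_1,f_3): lcm = uv. S = -11/6u - 1/60vw + 2/3v - 1/3w + 1/2.
  leading term u: no divisor's leading term divides it; move -11/6u to the remainder.
  leading term vw: subtract (1/105w)·f_1 from -1/60vw + 2/3v - 1/3w + 1/2 → 2/3v - 11/30w + 1/2
  leading term v: subtract (-8/21)·f_1 from 2/3v - 11/30w + 1/2 → -11/30w + 11/6
  leading term w: no divisor's leading term divides it; move -11/30w to the remainder.
  leading term 1: no divisor's leading term divides it; move 11/6 to the remainder.
  remainder -11/6u - 11/30w + 11/6 ≠ 0; add h_4 = -11/6u - 11/30w + 11/6 to the basis.

S(f_2,f_3): lcm = u^2v. S = 1/6u^2 - 1/60uvw + 2/3uv - 1/3uw + 1/2u + v^3w - 2v^2w - 8vw - v.
  leading term u^2: subtract (-1/6)·f_2 from 1/6u^2 - 1/60uvw + 2/3uv - 1/3uw + 1/2u + v^3w - 2v^2w - 8vw - v → -1/60uvw + 2/3uv - 1/3uw + 1/2u + v^3w - 13/6v^2w - 23/3vw - v + 4/3w + 1/6
  leading term uvw: subtract (1/105uw)·f_1 from -1/60uvw + 2/3uv - 1/3uw + 1/2u + v^3w - 13/6v^2w - 23/3vw - v + 4/3w + 1/6 → 2/3uv - 11/30uw + 1/2u + v^3w - 13/6v^2w - 23/3vw - v + 4/3w + 1/6
  leading term uv: subtract (-8/21u)·f_1 from 2/3uv - 11/30uw + 1/2u + v^3w - 13/6v^2w - 23/3vw - v + 4/3w + 1/6 → -11/30uw + 11/6u + v^3w - 13/6v^2w - 23/3vw - v + 4/3w + 1/6
  leading term uw: subtract (1/5w)·h_4 from -11/30uw + 11/6u + v^3w - 13/6v^2w - 23/3vw - v + 4/3w + 1/6 → 11/6u + v^3w - 13/6v^2w - 23/3vw - v + 11/150w^2 + 29/30w + 1/6
  leading term u: subtract (-1)·h_4 from 11/6u + v^3w - 13/6v^2w - 23/3vw - v + 11/150w^2 + 29/30w + 1/6 → v^3w - 13/6v^2w - 23/3vw - v + 11/150w^2 + 3/5w + 2
  leading term v^3w: subtract (-4/7v^2w)·f_1 from v^3w - 13/6v^2w - 23/3vw - v + 11/150w^2 + 3/5w + 2 → -1/6v^2w - 23/3vw - v + 11/150w^2 + 3/5w + 2
  leading term v^2w: subtract (2/21vw)·f_1 from -1/6v^2w - 23/3vw - v + 11/150w^2 + 3/5w + 2 → -8vw - v + 11/150w^2 + 3/5w + 2
  leading term vw: subtract (32/7w)·f_1 from -8vw - v + 11/150w^2 + 3/5w + 2 → -v + 11/150w^2 - 77/5w + 2
  leading term v: subtract (4/7)·f_1 from -v + 11/150w^2 - 77/5w + 2 → 11/150w^2 - 77/5w
  leading term w^2: no divisor's leading term divides it; move 11/150w^2 to the remainder.
  leading term w: no divisor's leading term divides it; move -77/5w to the remainder.
  remainder 11/150w^2 - 77/5w ≠ 0; add h_5 = 11/150w^2 - 77/5w to the basis.

The other S-polynomials (S(f_1,f_2), S(f_1,h_4), S(f_2,h_4), S(f_3,h_4), S(f_1,h_5), S(f_2,h_5), S(f_3,h_5), S(h_4,h_5)) all reduce to 0 modulo the current basis, so we have a Gröbner basis.
Inter-reduce: drop elements whose leading term is divisible by another's, tail-reduce, and make monic.
Reduced Gröbner basis: {u + 1/5w - 1, v - 2, w^2 - 210w}.
Label its elements g_1 = u + 1/5w - 1, g_2 = v - 2, g_3 = w^2 - 210w.

Reduce p = -uvw - 3uw + 4v - 208w - 13 modulo G:
  leading term uvw: subtract (-vw)·g_1 from -uvw - 3uw + 4v - 208w - 13 → -3uw + 1/5vw^2 - vw + 4v - 208w - 13
  leading term uw: subtract (-3w)·g_1 from -3uw + 1/5vw^2 - vw + 4v - 208w - 13 → 1/5vw^2 - vw + 4v + 3/5w^2 - 211w - 13
  leading term vw^2: subtract (1/5w^2)·g_2 from 1/5vw^2 - vw + 4v + 3/5w^2 - 211w - 13 → -vw + 4v + w^2 - 211w - 13
  leading term vw: subtract (-w)·g_2 from -vw + 4v + w^2 - 211w - 13 → 4v + w^2 - 213w - 13
  leading term v: subtract (4)·g_2 from 4v + w^2 - 213w - 13 → w^2 - 213w - 5
  leading term w^2: subtract (1)·g_3 from w^2 - 213w - 5 → -3w - 5
  leading term w: no divisor's leading term divides it; move -3w to the remainder.
  leading term 1: no divisor's leading term divides it; move -5 to the remainder.
  normal form = -3w - 5.
The normal form is nonzero, so p ∉ I. Since p minus its normal form lies in I, I + (p) = I + (r) where r = -3w - 5; decide whether this ideal is the whole ring.
Run Buchberger on G together with r (pairs among the g_i already reduce to 0 since G is a Gröbner basis):
g_1 = u + 1/5w - 1, LT = u.
g_2 = v - 2, LT = v.
g_3 = w^2 - 210w, LT = w^2.
r = -3w - 5, LT = w.

S(g_3,r): lcm = w^2. S = -635/3w.
  leading term w: subtract (635/9)·r from -635/3w → 3175/9
  leading term 1: no divisor's leading term divides it; move 3175/9 to the remainder.
  remainder 3175/9 ≠ 0; add m_5 = 3175/9 to the basis.

The other S-polynomials (S(g_1,g_2), S(g_1,g_3), S(g_1,r), S(g_2,g_3), S(g_2,r), S(g_1,m_5), S(g_2,m_5), S(g_3,m_5), S(r,m_5)) all reduce to 0 modulo the current basis, so we have a Gröbner basis.
Inter-reduce: drop elements whose leading term is divisible by another's, tail-reduce, and make monic.
Reduced Gröbner basis: {1}.
The reduced Gröbner basis of I + (p) is {1}: the ideal is the whole ring, so the enlarged system has no common solution — adjoining p is inconsistent.

Adjoining -uvw - 3uw + 4v - 208w - 13 makes the ideal the whole ring: the system is inconsistent.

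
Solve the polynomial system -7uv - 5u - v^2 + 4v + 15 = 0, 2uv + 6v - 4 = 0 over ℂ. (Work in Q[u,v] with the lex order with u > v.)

Compute a lex Gröbner basis by Buchberger's algorithm.
f_1 = -7uv - 5u - v^2 + 4v + 15, LT = uv.
f_2 = 2uv + 6v - 4, LT = uv.

S(f_1,f_2): lcm = uv. S = 5/7u + 1/7v^2 - 25/7v - 1/7.
  leading term u: no divisor's leading term divides it; move 5/7u to the remainder.
  leading term v^2: no divisor's leading term divides it; move 1/7v^2 to the remainder.
  leading term v: no divisor's leading term divides it; move -25/7v to the remainder.
  leading term 1: no divisor's leading term divides it; move -1/7 to the remainder.
  remainder 5/7u + 1/7v^2 - 25/7v - 1/7 ≠ 0; add h_3 = 5/7u + 1/7v^2 - 25/7v - 1/7 to the basis.

S(f_1,h_3): lcm = uv. S = 5/7u - 1/5v^3 + 36/7v^2 - 13/35v - 15/7.
  leading term u: subtract (1)·h_3 from 5/7u - 1/5v^3 + 36/7v^2 - 13/35v - 15/7 → -1/5v^3 + 5v^2 + 16/5v - 2
  leading term v^3: no divisor's leading term divides it; move -1/5v^3 to the remainder.
  leading term v^2: no divisor's leading term divides it; move 5v^2 to the remainder.
  leading term v: no divisor's leading term divides it; move 16/5v to the remainder.
  leading term 1: no divisor's leading term divides it; move -2 to the remainder.
  remainder -1/5v^3 + 5v^2 + 16/5v - 2 ≠ 0; add h_4 = -1/5v^3 + 5v^2 + 16/5v - 2 to the basis.

The other S-polynomials (S(f_2,h_3), S(f_1,h_4), S(f_2,h_4), S(h_3,h_4)) all reduce to 0 modulo the current basis, so we have a Gröbner basis.
Inter-reduce: drop elements whose leading term is divisible by another's, tail-reduce, and make monic.
Reduced Gröbner basis: {u + 1/5v^2 - 5v - 1/5, v^3 - 25v^2 - 16v + 10}.

The lex basis is triangular: the last element involves only v. Solving v^3 - 25v^2 - 16v + 10 = 0 gives v ∈ {-1, sqrt(159) + 13, 13 - sqrt(159)}; substituting each value into the earlier elements determines the remaining variables.
  v = -1: the earlier basis element becomes u + 5 = 0, giving u = -5 — point (-5, -1).
  v = sqrt(159) + 13: the earlier basis element becomes u + 2/5 + sqrt(159)/5 = 0, giving u = -sqrt(159)/5 - 2/5 — point (-sqrt(159)/5 - 2/5, sqrt(159) + 13).
  v = 13 - sqrt(159): the earlier basis element becomes u - sqrt(159)/5 + 2/5 = 0, giving u = -2/5 + sqrt(159)/5 — point (-2/5 + sqrt(159)/5, 13 - sqrt(159)).

{(-5, -1), (-sqrt(159)/5 - 2/5, sqrt(159) + 13), (-2/5 + sqrt(159)/5, 13 - sqrt(159))}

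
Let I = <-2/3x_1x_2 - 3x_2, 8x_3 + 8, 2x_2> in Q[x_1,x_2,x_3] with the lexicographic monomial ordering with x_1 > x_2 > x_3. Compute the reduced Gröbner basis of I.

G = {x_2, x_3 + 1}

f_1 = -2/3x_1x_2 - 3x_2, LT = x_1x_2.
f_2 = 8x_3 + 8, LT = x_3.
f_3 = 2x_2, LT = x_2.

The S-polynomials (S(f_1,f_2), S(f_1,f_3), S(f_2,f_3)) all reduce to 0 modulo the current basis, so we have a Gröbner basis.
Inter-reduce: drop elements whose leading term is divisible by another's, tail-reduce, and make monic.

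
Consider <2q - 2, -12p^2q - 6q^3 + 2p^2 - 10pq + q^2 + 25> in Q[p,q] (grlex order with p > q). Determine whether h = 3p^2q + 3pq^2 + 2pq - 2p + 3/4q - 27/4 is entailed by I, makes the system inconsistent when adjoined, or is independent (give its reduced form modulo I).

First compute the reduced Gröbner basis of I by Buchberger's algorithm.
f_1 = 2q - 2, LT = q.
f_2 = -12p^2q - 6q^3 + 2p^2 - 10pq + q^2 + 25, LT = p^2q.

S(f_1,f_2): lcm = p^2q. S = -1/2q^3 - 5/6p^2 - 5/6pq + 1/12q^2 + 25/12.
  reduce S modulo (f_1, f_2):
  remainder -5/6p^2 - 5/6p + 5/3 ≠ 0; add k_3 = -5/6p^2 - 5/6p + 5/3 to the basis.

The other S-polynomials (S(f_1,k_3), S(f_2,k_3)) all reduce to 0 modulo the current basis, so we have a Gröbner basis.
Inter-reduce: drop elements whose leading term is divisible by another's, tail-reduce, and make monic.
Reduced Gröbner basis: {p^2 + p - 2, q - 1}.
Label its elements g_1 = p^2 + p - 2, g_2 = q - 1.

Reduce h = 3p^2q + 3pq^2 + 2pq - 2p + 3/4q - 27/4 modulo G:
  leading term p^2q: subtract (3q)·g_1 from 3p^2q + 3pq^2 + 2pq - 2p + 3/4q - 27/4 → 3pq^2 - pq - 2p + 27/4q - 27/4
  leading term pq^2: subtract (3pq)·g_2 from 3pq^2 - pq - 2p + 27/4q - 27/4 → 2pq - 2p + 27/4q - 27/4
  leading term pq: subtract (2p)·g_2 from 2pq - 2p + 27/4q - 27/4 → 27/4q - 27/4
  leading term q: subtract (27/4)·g_2 from 27/4q - 27/4 → 0
  normal form = 0.
Since the normal form is 0, h ∈ I.

The remainder on division by a Gröbner basis is unique — it is the normal form.

3p^2q + 3pq^2 + 2pq - 2p + 3/4q - 27/4 lies in I (it reduces to 0).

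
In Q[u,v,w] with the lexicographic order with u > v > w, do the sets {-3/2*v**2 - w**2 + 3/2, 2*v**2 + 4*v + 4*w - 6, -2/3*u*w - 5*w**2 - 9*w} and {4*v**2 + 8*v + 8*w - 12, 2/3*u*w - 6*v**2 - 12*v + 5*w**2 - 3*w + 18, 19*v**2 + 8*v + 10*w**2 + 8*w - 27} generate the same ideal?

Since reduced Gröbner bases are canonical representatives of ideals under a given ordering, it suffices to compute and compare them.
Buchberger on the first generating set:
f_1 = -3/2*v**2 - w**2 + 3/2, LT = v**2.
f_2 = 2*v**2 + 4*v + 4*w - 6, LT = v**2.
f_3 = -2/3*u*w - 5*w**2 - 9*w, LT = u*w.

S(f_1,f_2): lcm = v**2. S = -2*v + 2/3*w**2 - 2*w + 2.
  leading term v: no divisor's leading term divides it; move -2*v to the remainder.
  leading term w**2: no divisor's leading term divides it; move 2/3*w**2 to the remainder.
  leading term w: no divisor's leading term divides it; move -2*w to the remainder.
  leading term 1: no divisor's leading term divides it; move 2 to the remainder.
  remainder -2*v + 2/3*w**2 - 2*w + 2 ≠ 0; add g_4 = -2*v + 2/3*w**2 - 2*w + 2 to the basis.

S(f_1,g_4): lcm = v**2. S = 1/3*v*w**2 - v*w + v + 2/3*w**2 - 1.
  leading term v*w**2: subtract (-1/6*w**2)·g_4 from 1/3*v*w**2 - v*w + v + 2/3*w**2 - 1 → -v*w + v + 1/9*w**4 - 1/3*w**3 + w**2 - 1
  leading term v*w: subtract (1/2*w)·g_4 from -v*w + v + 1/9*w**4 - 1/3*w**3 + w**2 - 1 → v + 1/9*w**4 - 2/3*w**3 + 2*w**2 - w - 1
  leading term v: subtract (-1/2)·g_4 from v + 1/9*w**4 - 2/3*w**3 + 2*w**2 - w - 1 → 1/9*w**4 - 2/3*w**3 + 7/3*w**2 - 2*w
  leading term w**4: no divisor's leading term divides it; move 1/9*w**4 to the remainder.
  leading term w**3: no divisor's leading term divides it; move -2/3*w**3 to the remainder.
  leading term w**2: no divisor's leading term divides it; move 7/3*w**2 to the remainder.
  leading term w: no divisor's leading term divides it; move -2*w to the remainder.
  remainder 1/9*w**4 - 2/3*w**3 + 7/3*w**2 - 2*w ≠ 0; add g_5 = 1/9*w**4 - 2/3*w**3 + 7/3*w**2 - 2*w to the basis.

The other S-polynomials (S(f_1,f_3), S(f_2,f_3), S(f_2,g_4), S(f_3,g_4), S(f_1,g_5), S(f_2,g_5), S(f_3,g_5), S(g_4,g_5)) all reduce to 0 modulo the current basis, so we have a Gröbner basis.
Inter-reduce: drop elements whose leading term is divisible by another's, tail-reduce, and make monic.
Reduced Gröbner basis: {u*w + 15/2*w**2 + 27/2*w, v - 1/3*w**2 + w - 1, w**4 - 6*w**3 + 21*w**2 - 18*w}.

Buchberger on the second generating set:
h_1 = 4*v**2 + 8*v + 8*w - 12, LT = v**2.
h_2 = 2/3*u*w - 6*v**2 - 12*v + 5*w**2 - 3*w + 18, LT = u*w.
h_3 = 19*v**2 + 8*v + 10*w**2 + 8*w - 27, LT = v**2.

S(h_1,h_3): lcm = v**2. S = 30/19*v - 10/19*w**2 + 30/19*w - 30/19.
  leading term v: no divisor's leading term divides it; move 30/19*v to the remainder.
  leading term w**2: no divisor's leading term divides it; move -10/19*w**2 to the remainder.
  leading term w: no divisor's leading term divides it; move 30/19*w to the remainder.
  leading term 1: no divisor's leading term divides it; move -30/19 to the remainder.
  remainder 30/19*v - 10/19*w**2 + 30/19*w - 30/19 ≠ 0; add k_4 = 30/19*v - 10/19*w**2 + 30/19*w - 30/19 to the basis.

S(h_1,k_4): lcm = v**2. S = 1/3*v*w**2 - v*w + 3*v + 2*w - 3.
  leading term v*w**2: subtract (19/90*w**2)·k_4 from 1/3*v*w**2 - v*w + 3*v + 2*w - 3 → -v*w + 3*v + 1/9*w**4 - 1/3*w**3 + 1/3*w**2 + 2*w - 3
  leading term v*w: subtract (-19/30*w)·k_4 from -v*w + 3*v + 1/9*w**4 - 1/3*w**3 + 1/3*w**2 + 2*w - 3 → 3*v + 1/9*w**4 - 2/3*w**3 + 4/3*w**2 + w - 3
  leading term v: subtract (19/10)·k_4 from 3*v + 1/9*w**4 - 2/3*w**3 + 4/3*w**2 + w - 3 → 1/9*w**4 - 2/3*w**3 + 7/3*w**2 - 2*w
  leading term w**4: no divisor's leading term divides it; move 1/9*w**4 to the remainder.
  leading term w**3: no divisor's leading term divides it; move -2/3*w**3 to the remainder.
  leading term w**2: no divisor's leading term divides it; move 7/3*w**2 to the remainder.
  leading term w: no divisor's leading term divides it; move -2*w to the remainder.
  remainder 1/9*w**4 - 2/3*w**3 + 7/3*w**2 - 2*w ≠ 0; add k_5 = 1/9*w**4 - 2/3*w**3 + 7/3*w**2 - 2*w to the basis.

The other S-polynomials (S(h_1,h_2), S(h_2,h_3), S(h_2,k_4), S(h_3,k_4), S(h_1,k_5), S(h_2,k_5), S(h_3,k_5), S(k_4,k_5)) all reduce to 0 modulo the current basis, so we have a Gröbner basis.
Inter-reduce: drop elements whose leading term is divisible by another's, tail-reduce, and make monic.
Reduced Gröbner basis: {u*w + 15/2*w**2 + 27/2*w, v - 1/3*w**2 + w - 1, w**4 - 6*w**3 + 21*w**2 - 18*w}.

Same reduced basis, so the two generating sets span the same ideal.

Yes, the ideals are equal.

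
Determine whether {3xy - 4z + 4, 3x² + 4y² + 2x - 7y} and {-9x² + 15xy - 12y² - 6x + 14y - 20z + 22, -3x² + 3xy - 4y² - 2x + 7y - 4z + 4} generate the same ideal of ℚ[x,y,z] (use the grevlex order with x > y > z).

Two ideals are equal iff their reduced Gröbner bases coincide (the reduced basis is unique for a fixed ordering).
Buchberger on the first generating set:
f_1 = 3xy - 4z + 4, LT = xy.
f_2 = 3x² + 4y² + 2x - 7y, LT = x².

S(f_1,f_2): lcm = x²y. S = -4/3y³ - ⅔xy + 7/3y² - 4/3xz + 4/3x.
  leading term y³: no divisor's leading term divides it; move -4/3y³ to the remainder.
  leading term xy: subtract (-2/9)·f_1 from -⅔xy + 7/3y² - 4/3xz + 4/3x → 7/3y² - 4/3xz + 4/3x - 8/9z + 8/9
  leading term y²: no divisor's leading term divides it; move 7/3y² to the remainder.
  leading term xz: no divisor's leading term divides it; move -4/3xz to the remainder.
  leading term x: no divisor's leading term divides it; move 4/3x to the remainder.
  leading term z: no divisor's leading term divides it; move -8/9z to the remainder.
  leading term 1: no divisor's leading term divides it; move 8/9 to the remainder.
  remainder -4/3y³ + 7/3y² - 4/3xz + 4/3x - 8/9z + 8/9 ≠ 0; add g_3 = -4/3y³ + 7/3y² - 4/3xz + 4/3x - 8/9z + 8/9 to the basis.

S(f_1,g_3): lcm = xy³. S = 7/4xy² - x²z - 4/3y²z + x² + 4/3y² - ⅔xz + ⅔x.
  leading term xy²: subtract (7/12y)·f_1 from 7/4xy² - x²z - 4/3y²z + x² + 4/3y² - ⅔xz + ⅔x → -x²z - 4/3y²z + x² + 4/3y² - ⅔xz + 7/3yz + ⅔x - 7/3y
  leading term x²z: subtract (-⅓z)·f_2 from -x²z - 4/3y²z + x² + 4/3y² - ⅔xz + 7/3yz + ⅔x - 7/3y → x² + 4/3y² + ⅔x - 7/3y
  leading term x²: subtract (⅓)·f_2 from x² + 4/3y² + ⅔x - 7/3y → 0
  remainder 0.

S(f_2,g_3): leading monomials are coprime, so the S-polynomial reduces to 0 (Buchberger's first criterion).
Every S-polynomial of the final basis reduces to 0, so we have a Gröbner basis.
Inter-reduce: drop elements whose leading term is divisible by another's, tail-reduce, and make monic.
Reduced Gröbner basis: {y³ - 7/4y² + xz - x + ⅔z - ⅔, x² + 4/3y² + ⅔x - 7/3y, xy - 4/3z + 4/3}.

Buchberger on the second generating set:
h_1 = -9x² + 15xy - 12y² - 6x + 14y - 20z + 22, LT = x².
h_2 = -3x² + 3xy - 4y² - 2x + 7y - 4z + 4, LT = x².

S(h_1,h_2): lcm = x². S = -⅔xy + 7/9y + 8/9z - 10/9.
  leading term xy: no divisor's leading term divides it; move -⅔xy to the remainder.
  leading term y: no divisor's leading term divides it; move 7/9y to the remainder.
  leading term z: no divisor's leading term divides it; move 8/9z to the remainder.
  leading term 1: no divisor's leading term divides it; move -10/9 to the remainder.
  remainder -⅔xy + 7/9y + 8/9z - 10/9 ≠ 0; add k_3 = -⅔xy + 7/9y + 8/9z - 10/9 to the basis.

S(h_1,k_3): lcm = x²y. S = -5/3xy² + 4/3y³ + 11/6xy - 14/9y² + 4/3xz + 20/9yz - 5/3x - 22/9y.
  leading term xy²: subtract (5/2y)·k_3 from -5/3xy² + 4/3y³ + 11/6xy - 14/9y² + 4/3xz + 20/9yz - 5/3x - 22/9y → 4/3y³ + 11/6xy - 7/2y² + 4/3xz - 5/3x + ⅓y
  leading term y³: no divisor's leading term divides it; move 4/3y³ to the remainder.
  leading term xy: subtract (-11/4)·k_3 from 11/6xy - 7/2y² + 4/3xz - 5/3x + ⅓y → -7/2y² + 4/3xz - 5/3x + 89/36y + 22/9z - 55/18
  leading term y²: no divisor's leading term divides it; move -7/2y² to the remainder.
  leading term xz: no divisor's leading term divides it; move 4/3xz to the remainder.
  leading term x: no divisor's leading term divides it; move -5/3x to the remainder.
  leading term y: no divisor's leading term divides it; move 89/36y to the remainder.
  leading term z: no divisor's leading term divides it; move 22/9z to the remainder.
  leading term 1: no divisor's leading term divides it; move -55/18 to the remainder.
  remainder 4/3y³ - 7/2y² + 4/3xz - 5/3x + 89/36y + 22/9z - 55/18 ≠ 0; add k_4 = 4/3y³ - 7/2y² + 4/3xz - 5/3x + 89/36y + 22/9z - 55/18 to the basis.

S(h_2,k_3): lcm = x²y. S = -xy² + 4/3y³ + 11/6xy - 7/3y² + 4/3xz + 4/3yz - 5/3x - 4/3y.
  leading term xy²: subtract (3/2y)·k_3 from -xy² + 4/3y³ + 11/6xy - 7/3y² + 4/3xz + 4/3yz - 5/3x - 4/3y → 4/3y³ + 11/6xy - 7/2y² + 4/3xz - 5/3x + ⅓y
  leading term y³: subtract (1)·k_4 from 4/3y³ + 11/6xy - 7/2y² + 4/3xz - 5/3x + ⅓y → 11/6xy - 77/36y - 22/9z + 55/18
  leading term xy: subtract (-11/4)·k_3 from 11/6xy - 77/36y - 22/9z + 55/18 → 0
  remainder 0.

S(h_1,k_4): leading monomials are coprime, so the S-polynomial reduces to 0 (Buchberger's first criterion).
S(h_2,k_4): leading monomials are coprime, so the S-polynomial reduces to 0 (Buchberger's first criterion).
S(k_3,k_4): lcm = xy³. S = 21/8xy² - 7/6y³ - x²z - 4/3y²z + 5/4x² - 89/48xy + 5/3y² - 11/6xz + 55/24x.
  leading term xy²: subtract (-63/16y)·k_3 from 21/8xy² - 7/6y³ - x²z - 4/3y²z + 5/4x² - 89/48xy + 5/3y² - 11/6xz + 55/24x → -7/6y³ - x²z - 4/3y²z + 5/4x² - 89/48xy + 227/48y² - 11/6xz + 7/2yz + 55/24x - 35/8y
  leading term y³: subtract (-⅞)·k_4 from -7/6y³ - x²z - 4/3y²z + 5/4x² - 89/48xy + 227/48y² - 11/6xz + 7/2yz + 55/24x - 35/8y → -x²z - 4/3y²z + 5/4x² - 89/48xy + 5/3y² - ⅔xz + 7/2yz + ⅚x - 637/288y + 77/36z - 385/144
  leading term x²z: subtract (1/9z)·h_1 from -x²z - 4/3y²z + 5/4x² - 89/48xy + 5/3y² - ⅔xz + 7/2yz + ⅚x - 637/288y + 77/36z - 385/144 → -5/3xyz + 5/4x² - 89/48xy + 5/3y² + 35/18yz + 20/9z² + ⅚x - 637/288y - 11/36z - 385/144
  leading term xyz: subtract (5/2z)·k_3 from -5/3xyz + 5/4x² - 89/48xy + 5/3y² + 35/18yz + 20/9z² + ⅚x - 637/288y - 11/36z - 385/144 → 5/4x² - 89/48xy + 5/3y² + ⅚x - 637/288y + 89/36z - 385/144
  leading term x²: subtract (-5/36)·h_1 from 5/4x² - 89/48xy + 5/3y² + ⅚x - 637/288y + 89/36z - 385/144 → 11/48xy - 77/288y - 11/36z + 55/144
  leading term xy: subtract (-11/32)·k_3 from 11/48xy - 77/288y - 11/36z + 55/144 → 0
  remainder 0.

Every S-polynomial of the final basis reduces to 0, so we have a Gröbner basis.
Inter-reduce: drop elements whose leading term is divisible by another's, tail-reduce, and make monic.
Reduced Gröbner basis: {y³ - 21/8y² + xz - 5/4x + 89/48y + 11/6z - 55/24, x² + 4/3y² + ⅔x - 7/2y + ⅓, xy - 7/6y - 4/3z + 5/3}.

Since the reduced bases disagree, the two ideals are not the same.
The choice of monomial ordering does not affect the verdict — as long as both bases are computed under the same ordering, their equality decides ideal equality.

No, the ideals differ.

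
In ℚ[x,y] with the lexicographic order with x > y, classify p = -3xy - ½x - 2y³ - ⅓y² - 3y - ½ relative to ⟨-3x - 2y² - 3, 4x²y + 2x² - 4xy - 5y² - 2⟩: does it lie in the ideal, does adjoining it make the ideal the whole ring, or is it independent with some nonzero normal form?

First compute the reduced Gröbner basis of I by Buchberger's algorithm.
f_1 = -3x - 2y² - 3, LT = x.
f_2 = 4x²y + 2x² - 4xy - 5y² - 2, LT = x²y.

S(f_1,f_2): lcm = x²y. S = -½x² + ⅔xy³ + 2xy + 5/4y² + ½.
  leading term x²: subtract (⅙x)·f_1 from -½x² + ⅔xy³ + 2xy + 5/4y² + ½ → ⅔xy³ + ⅓xy² + 2xy + ½x + 5/4y² + ½
  leading term xy³: subtract (-2/9y³)·f_1 from ⅔xy³ + ⅓xy² + 2xy + ½x + 5/4y² + ½ → ⅓xy² + 2xy + ½x - 4/9y⁵ - ⅔y³ + 5/4y² + ½
  leading term xy²: subtract (-1/9y²)·f_1 from ⅓xy² + 2xy + ½x - 4/9y⁵ - ⅔y³ + 5/4y² + ½ → 2xy + ½x - 4/9y⁵ - 2/9y⁴ - ⅔y³ + 11/12y² + ½
  leading term xy: subtract (-⅔y)·f_1 from 2xy + ½x - 4/9y⁵ - 2/9y⁴ - ⅔y³ + 11/12y² + ½ → ½x - 4/9y⁵ - 2/9y⁴ - 2y³ + 11/12y² - 2y + ½
  leading term x: subtract (-⅙)·f_1 from ½x - 4/9y⁵ - 2/9y⁴ - 2y³ + 11/12y² - 2y + ½ → -4/9y⁵ - 2/9y⁴ - 2y³ + 7/12y² - 2y
  leading term y⁵: no divisor's leading term divides it; move -4/9y⁵ to the remainder.
  leading term y⁴: no divisor's leading term divides it; move -2/9y⁴ to the remainder.
  leading term y³: no divisor's leading term divides it; move -2y³ to the remainder.
  leading term y²: no divisor's leading term divides it; move 7/12y² to the remainder.
  leading term y: no divisor's leading term divides it; move -2y to the remainder.
  remainder -4/9y⁵ - 2/9y⁴ - 2y³ + 7/12y² - 2y ≠ 0; add h_3 = -4/9y⁵ - 2/9y⁴ - 2y³ + 7/12y² - 2y to the basis.

The other S-polynomials (S(f_1,h_3), S(f_2,h_3)) all reduce to 0 modulo the current basis, so we have a Gröbner basis.
Inter-reduce: drop elements whose leading term is divisible by another's, tail-reduce, and make monic.
Reduced Gröbner basis: {x + ⅔y² + 1, y⁵ + ½y⁴ + 9/2y³ - 21/16y² + 9/2y}.
Label its elements g_1 = x + ⅔y² + 1, g_2 = y⁵ + ½y⁴ + 9/2y³ - 21/16y² + 9/2y.

Reduce p = -3xy - ½x - 2y³ - ⅓y² - 3y - ½ modulo G:
  leading term xy: subtract (-3y)·g_1 from -3xy - ½x - 2y³ - ⅓y² - 3y - ½ → -½x - ⅓y² - ½
  leading term x: subtract (-½)·g_1 from -½x - ⅓y² - ½ → 0
  normal form = 0.
Since the normal form is 0, p ∈ I.

-3xy - ½x - 2y³ - ⅓y² - 3y - ½ lies in I (it reduces to 0).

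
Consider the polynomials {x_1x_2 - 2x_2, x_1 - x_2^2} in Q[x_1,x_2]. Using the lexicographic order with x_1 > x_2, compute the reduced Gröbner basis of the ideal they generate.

The reduced Gröbner basis is the canonical form of the ideal for this ordering.

f_1 = x_1x_2 - 2x_2, LT = x_1x_2.
f_2 = x_1 - x_2^2, LT = x_1.

S(f_1,f_2): lcm = x_1x_2. S = x_2^3 - 2x_2.
  reduce S modulo (f_1, f_2):
  remainder x_2^3 - 2x_2 ≠ 0; add g_3 = x_2^3 - 2x_2 to the basis.

The other S-polynomials (S(f_1,g_3), S(f_2,g_3)) all reduce to 0 modulo the current basis, so we have a Gröbner basis.
Inter-reduce: drop elements whose leading term is divisible by another's, tail-reduce, and make monic.

G = {x_1 - x_2^2, x_2^3 - 2x_2}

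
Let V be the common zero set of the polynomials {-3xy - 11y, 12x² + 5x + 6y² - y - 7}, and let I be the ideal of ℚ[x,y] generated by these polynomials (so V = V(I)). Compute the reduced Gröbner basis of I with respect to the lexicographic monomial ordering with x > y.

G = {x² + 5/12x + ½y² - 1/12y - 7/12, xy + 11/3y, y³ - ⅙y² + 68/3y}

f_1 = -3xy - 11y, LT = xy.
f_2 = 12x² + 5x + 6y² - y - 7, LT = x².

S(f_1,f_2): lcm = x²y. S = 13/4xy - ½y³ + 1/12y² + 7/12y.
  reduce S modulo (f_1, f_2):
  remainder -½y³ + 1/12y² - 34/3y ≠ 0; add g_3 = -½y³ + 1/12y² - 34/3y to the basis.

The other S-polynomials (S(f_1,g_3), S(f_2,g_3)) all reduce to 0 modulo the current basis, so we have a Gröbner basis.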